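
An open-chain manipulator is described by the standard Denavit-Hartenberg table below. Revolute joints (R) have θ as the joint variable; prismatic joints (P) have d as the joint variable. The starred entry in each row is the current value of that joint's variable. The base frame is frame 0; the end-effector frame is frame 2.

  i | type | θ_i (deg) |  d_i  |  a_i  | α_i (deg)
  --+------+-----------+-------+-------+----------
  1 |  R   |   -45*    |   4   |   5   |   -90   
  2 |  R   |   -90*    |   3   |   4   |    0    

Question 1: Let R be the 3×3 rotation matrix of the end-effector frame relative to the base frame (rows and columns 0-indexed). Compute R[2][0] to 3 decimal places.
1.000

End-effector x-axis (col 0 of R) = (0.0000,-0.0000,1.0000)
R[2][0] = 1.0000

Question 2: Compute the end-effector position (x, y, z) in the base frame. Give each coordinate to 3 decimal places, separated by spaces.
after link 1: o_1 = (3.5355, -3.5355, 4.0000)
after link 2: o_2 = (5.6569, -1.4142, 8.0000)

5.657 -1.414 8.000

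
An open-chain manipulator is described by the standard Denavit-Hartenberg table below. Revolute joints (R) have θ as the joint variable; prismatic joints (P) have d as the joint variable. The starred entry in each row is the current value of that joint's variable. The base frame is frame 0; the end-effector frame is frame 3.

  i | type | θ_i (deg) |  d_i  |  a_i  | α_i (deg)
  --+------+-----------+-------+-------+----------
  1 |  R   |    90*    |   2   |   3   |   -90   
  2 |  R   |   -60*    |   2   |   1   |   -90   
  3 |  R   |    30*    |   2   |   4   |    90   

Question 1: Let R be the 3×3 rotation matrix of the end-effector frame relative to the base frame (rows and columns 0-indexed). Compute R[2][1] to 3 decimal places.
-0.500

End-effector y-axis (col 1 of R) = (0.0000,0.8660,-0.5000)
R[2][1] = -0.5000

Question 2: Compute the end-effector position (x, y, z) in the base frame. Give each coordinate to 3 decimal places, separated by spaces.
0.000 6.964 4.866

after link 1: o_1 = (0.0000, 3.0000, 2.0000)
after link 2: o_2 = (-2.0000, 3.5000, 2.8660)
after link 3: o_3 = (0.0000, 6.9641, 4.8660)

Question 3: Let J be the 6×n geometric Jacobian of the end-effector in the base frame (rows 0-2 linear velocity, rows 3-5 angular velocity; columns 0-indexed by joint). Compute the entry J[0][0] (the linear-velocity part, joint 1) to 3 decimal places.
-6.964

axis z_0 = ẑ; lever o_n−o_0 = (0.0000,6.9641,4.8660)
cross product → J_v[:, 0] = (-6.9641,0.0000,0.0000)
J_ω[:, 0] = z_0
entry J[0][0] = -6.9641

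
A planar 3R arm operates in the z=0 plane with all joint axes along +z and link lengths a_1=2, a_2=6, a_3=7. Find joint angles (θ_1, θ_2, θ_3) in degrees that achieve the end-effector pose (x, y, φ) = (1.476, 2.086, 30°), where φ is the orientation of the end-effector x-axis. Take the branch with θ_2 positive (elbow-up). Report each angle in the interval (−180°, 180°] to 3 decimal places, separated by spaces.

79.287 134.990 175.723

wrist centre = target − a_3·(cos φ, sin φ) = (-4.5862, -1.4140)
cos θ_2 = (23.0324−2²−6²)/(2·2·6) = -0.7070; θ_2 = 134.9899° (elbow-up)
β = atan2(-1.4140,-4.5862) = -162.8645°; ψ = atan2(4.2434,-2.2419) = 117.8487°
θ_1 = β − ψ = -280.7132°
θ_3 = φ − θ_1 − θ_2 = 175.7233° (wrapped to (-180°,180°])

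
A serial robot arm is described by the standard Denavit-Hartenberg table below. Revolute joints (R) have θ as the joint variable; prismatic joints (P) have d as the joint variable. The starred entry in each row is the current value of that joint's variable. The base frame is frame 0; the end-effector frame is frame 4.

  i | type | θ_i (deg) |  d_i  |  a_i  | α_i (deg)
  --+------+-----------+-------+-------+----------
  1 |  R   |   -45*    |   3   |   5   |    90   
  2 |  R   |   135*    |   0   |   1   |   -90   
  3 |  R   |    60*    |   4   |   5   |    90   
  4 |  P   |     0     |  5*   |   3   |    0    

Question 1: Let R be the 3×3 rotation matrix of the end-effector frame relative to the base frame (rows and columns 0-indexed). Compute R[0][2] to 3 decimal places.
End-effector z-axis (col 2 of R) = (-0.7866,0.0795,0.6124)
R[0][2] = -0.7866

-0.787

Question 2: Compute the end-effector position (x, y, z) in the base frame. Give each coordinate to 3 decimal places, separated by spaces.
0.002 6.261 6.769

after link 1: o_1 = (3.5355, -3.5355, 3.0000)
after link 2: o_2 = (3.0355, -3.0355, 3.7071)
after link 3: o_3 = (2.8474, 3.2763, 2.6464)
after link 4: o_4 = (0.0017, 6.2607, 6.7690)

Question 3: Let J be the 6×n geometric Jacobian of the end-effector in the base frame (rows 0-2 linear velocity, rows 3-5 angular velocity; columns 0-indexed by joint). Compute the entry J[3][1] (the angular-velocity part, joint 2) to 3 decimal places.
axis z_1 = (-0.7071,-0.7071,0.0000); lever o_n−o_1 = (-3.5339,9.7963,3.7690)
cross product → J_v[:, 1] = (-2.6651,2.6651,-9.4258)
J_ω[:, 1] = z_1
entry J[3][1] = -0.7071

-0.707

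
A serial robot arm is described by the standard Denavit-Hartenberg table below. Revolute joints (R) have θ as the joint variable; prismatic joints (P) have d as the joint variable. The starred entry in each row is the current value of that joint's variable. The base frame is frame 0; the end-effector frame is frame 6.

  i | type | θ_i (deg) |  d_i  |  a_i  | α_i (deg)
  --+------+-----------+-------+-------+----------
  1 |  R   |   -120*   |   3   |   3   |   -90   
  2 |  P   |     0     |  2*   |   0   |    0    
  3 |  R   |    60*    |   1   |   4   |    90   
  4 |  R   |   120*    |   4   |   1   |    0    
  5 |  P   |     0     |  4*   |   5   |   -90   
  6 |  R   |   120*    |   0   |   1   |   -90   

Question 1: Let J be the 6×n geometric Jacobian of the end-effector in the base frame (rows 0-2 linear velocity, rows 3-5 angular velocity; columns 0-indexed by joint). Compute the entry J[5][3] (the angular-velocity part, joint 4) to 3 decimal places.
axis z_3 = (-0.4330,-0.7500,0.5000); lever o_n−o_3 = (1.7234,-6.5413,5.9486)
cross product → J_v[:, 3] = (-1.1908,3.4375,4.1250)
J_ω[:, 3] = z_3
entry J[5][3] = 0.5000

0.500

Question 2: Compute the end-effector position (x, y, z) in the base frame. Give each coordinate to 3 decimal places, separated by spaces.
1.821 -12.371 5.484

after link 1: o_1 = (-1.5000, -2.5981, 3.0000)
after link 2: o_2 = (0.2321, -3.5981, 3.0000)
after link 3: o_3 = (0.0981, -5.8301, -0.4641)
after link 4: o_4 = (-0.7590, -9.0466, 1.9689)
after link 5: o_5 = (1.8840, -13.1292, 6.1340)
after link 6: o_6 = (1.8215, -12.3714, 5.4845)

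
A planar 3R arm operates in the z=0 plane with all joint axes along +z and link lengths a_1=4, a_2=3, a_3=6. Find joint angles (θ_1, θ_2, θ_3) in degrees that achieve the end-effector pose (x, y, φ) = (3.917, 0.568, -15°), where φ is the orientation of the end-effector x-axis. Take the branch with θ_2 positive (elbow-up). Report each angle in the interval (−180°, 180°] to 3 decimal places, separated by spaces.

83.060 135.007 126.932

wrist centre = target − a_3·(cos φ, sin φ) = (-1.8786, 2.1209)
cos θ_2 = (8.0272−4²−3²)/(2·4·3) = -0.7072; θ_2 = 135.0074° (elbow-up)
β = atan2(2.1209,-1.8786) = 131.5322°; ψ = atan2(2.1210,1.8784) = 48.4718°
θ_1 = β − ψ = 83.0604°
θ_3 = φ − θ_1 − θ_2 = 126.9322° (wrapped to (-180°,180°])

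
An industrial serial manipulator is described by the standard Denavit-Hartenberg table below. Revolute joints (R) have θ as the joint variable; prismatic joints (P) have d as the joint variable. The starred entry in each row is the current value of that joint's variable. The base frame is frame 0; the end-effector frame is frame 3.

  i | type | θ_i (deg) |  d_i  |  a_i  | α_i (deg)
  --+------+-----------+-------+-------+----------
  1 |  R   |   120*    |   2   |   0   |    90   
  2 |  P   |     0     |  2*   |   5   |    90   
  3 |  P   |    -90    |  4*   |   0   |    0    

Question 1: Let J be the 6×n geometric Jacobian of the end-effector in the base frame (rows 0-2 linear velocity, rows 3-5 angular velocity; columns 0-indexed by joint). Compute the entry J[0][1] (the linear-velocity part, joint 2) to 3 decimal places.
0.866

prismatic axis z_1 = (0.8660,0.5000,0.0000)
J_v[:, 1] = z_1; J_ω[:, 1] = (0,0,0)
entry J[0][1] = 0.8660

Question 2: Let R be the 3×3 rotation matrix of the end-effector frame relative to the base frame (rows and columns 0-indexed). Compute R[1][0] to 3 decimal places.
End-effector x-axis (col 0 of R) = (-0.8660,-0.5000,-0.0000)
R[1][0] = -0.5000

-0.500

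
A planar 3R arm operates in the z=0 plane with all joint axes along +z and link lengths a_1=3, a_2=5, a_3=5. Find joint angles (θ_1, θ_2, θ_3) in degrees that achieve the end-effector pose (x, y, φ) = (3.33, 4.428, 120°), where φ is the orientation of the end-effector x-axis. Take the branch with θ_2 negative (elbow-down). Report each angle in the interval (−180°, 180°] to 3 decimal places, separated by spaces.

60.000 -90.003 150.003

wrist centre = target − a_3·(cos φ, sin φ) = (5.8300, 0.0979)
cos θ_2 = (33.9985−3²−5²)/(2·3·5) = -0.0001; θ_2 = -90.0029° (elbow-down)
β = atan2(0.0979,5.8300) = 0.9618°; ψ = atan2(-5.0000,2.9997) = -59.0384°
θ_1 = β − ψ = 60.0002°
θ_3 = φ − θ_1 − θ_2 = 150.0027° (wrapped to (-180°,180°])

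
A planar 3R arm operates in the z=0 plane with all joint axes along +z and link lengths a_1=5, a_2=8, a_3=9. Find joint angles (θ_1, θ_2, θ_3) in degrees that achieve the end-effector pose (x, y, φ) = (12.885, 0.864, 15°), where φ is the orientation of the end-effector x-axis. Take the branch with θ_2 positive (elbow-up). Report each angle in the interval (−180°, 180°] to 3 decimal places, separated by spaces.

wrist centre = target − a_3·(cos φ, sin φ) = (4.1917, -1.4654)
cos θ_2 = (19.7174−5²−8²)/(2·5·8) = -0.8660; θ_2 = 150.0008° (elbow-up)
β = atan2(-1.4654,4.1917) = -19.2692°; ψ = atan2(3.9999,-1.9283) = 115.7377°
θ_1 = β − ψ = -135.0069°
θ_3 = φ − θ_1 − θ_2 = 0.0060° (wrapped to (-180°,180°])

-135.007 150.001 0.006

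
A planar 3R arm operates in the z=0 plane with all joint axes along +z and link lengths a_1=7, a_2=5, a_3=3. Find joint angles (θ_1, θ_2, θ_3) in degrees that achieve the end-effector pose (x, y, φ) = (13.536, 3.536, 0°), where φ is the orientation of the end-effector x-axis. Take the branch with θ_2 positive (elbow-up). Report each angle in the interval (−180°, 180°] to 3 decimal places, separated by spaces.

0.008 44.985 -44.992

wrist centre = target − a_3·(cos φ, sin φ) = (10.5360, 3.5360)
cos θ_2 = (123.5106−7²−5²)/(2·7·5) = 0.7073; θ_2 = 44.9848° (elbow-up)
β = atan2(3.5360,10.5360) = 18.5523°; ψ = atan2(3.5346,10.5365) = 18.5447°
θ_1 = β − ψ = 0.0076°
θ_3 = φ − θ_1 − θ_2 = -44.9924° (wrapped to (-180°,180°])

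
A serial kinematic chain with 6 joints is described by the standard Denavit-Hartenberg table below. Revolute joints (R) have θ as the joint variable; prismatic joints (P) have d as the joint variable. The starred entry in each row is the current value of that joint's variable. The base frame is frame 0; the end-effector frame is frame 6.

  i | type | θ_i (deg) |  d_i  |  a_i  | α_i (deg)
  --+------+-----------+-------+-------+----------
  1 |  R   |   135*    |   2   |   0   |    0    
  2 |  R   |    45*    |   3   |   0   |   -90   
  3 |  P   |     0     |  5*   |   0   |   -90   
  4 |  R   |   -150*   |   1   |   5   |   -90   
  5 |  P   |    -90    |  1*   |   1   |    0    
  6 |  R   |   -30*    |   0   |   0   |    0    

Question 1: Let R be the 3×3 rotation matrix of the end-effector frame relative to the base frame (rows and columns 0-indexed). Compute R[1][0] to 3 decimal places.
End-effector x-axis (col 0 of R) = (-0.4330,0.2500,-0.8660)
R[1][0] = 0.2500

0.250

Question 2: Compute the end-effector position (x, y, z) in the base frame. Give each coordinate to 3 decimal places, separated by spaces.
after link 1: o_1 = (0.0000, 0.0000, 2.0000)
after link 2: o_2 = (0.0000, 0.0000, 5.0000)
after link 3: o_3 = (-0.0000, -5.0000, 5.0000)
after link 4: o_4 = (4.3301, -7.5000, 4.0000)
after link 5: o_5 = (3.8301, -8.3660, 3.0000)
after link 6: o_6 = (3.8301, -8.3660, 3.0000)

3.830 -8.366 3.000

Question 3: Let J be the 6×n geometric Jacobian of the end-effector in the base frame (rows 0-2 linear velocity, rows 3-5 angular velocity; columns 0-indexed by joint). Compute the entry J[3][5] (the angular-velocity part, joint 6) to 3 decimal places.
-0.500

axis z_5 = (-0.5000,-0.8660,0.0000); lever o_n−o_5 = (0.0000,0.0000,0.0000)
cross product → J_v[:, 5] = (-0.0000,0.0000,0.0000)
J_ω[:, 5] = z_5
entry J[3][5] = -0.5000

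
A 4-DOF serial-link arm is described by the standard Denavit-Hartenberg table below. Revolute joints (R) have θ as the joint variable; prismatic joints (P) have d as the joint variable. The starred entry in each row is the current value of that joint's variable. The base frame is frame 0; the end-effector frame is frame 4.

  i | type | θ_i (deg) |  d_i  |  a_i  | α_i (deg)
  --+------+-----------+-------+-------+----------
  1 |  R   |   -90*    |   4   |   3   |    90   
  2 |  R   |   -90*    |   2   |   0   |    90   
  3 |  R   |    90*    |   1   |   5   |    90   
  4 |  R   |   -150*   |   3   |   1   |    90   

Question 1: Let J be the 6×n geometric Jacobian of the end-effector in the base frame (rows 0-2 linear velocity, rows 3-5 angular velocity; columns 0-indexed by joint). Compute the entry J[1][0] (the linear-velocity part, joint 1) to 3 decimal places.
-6.134

axis z_0 = ẑ; lever o_n−o_0 = (-6.1340,-2.5000,1.0000)
cross product → J_v[:, 0] = (2.5000,-6.1340,0.0000)
J_ω[:, 0] = z_0
entry J[1][0] = -6.1340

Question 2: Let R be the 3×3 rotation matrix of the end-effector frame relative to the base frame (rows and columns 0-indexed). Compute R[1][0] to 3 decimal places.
End-effector x-axis (col 0 of R) = (0.8660,-0.5000,-0.0000)
R[1][0] = -0.5000

-0.500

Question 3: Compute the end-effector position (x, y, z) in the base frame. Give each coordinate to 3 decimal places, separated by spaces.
-6.134 -2.500 1.000

after link 1: o_1 = (0.0000, -3.0000, 4.0000)
after link 2: o_2 = (-2.0000, -3.0000, 4.0000)
after link 3: o_3 = (-7.0000, -2.0000, 4.0000)
after link 4: o_4 = (-6.1340, -2.5000, 1.0000)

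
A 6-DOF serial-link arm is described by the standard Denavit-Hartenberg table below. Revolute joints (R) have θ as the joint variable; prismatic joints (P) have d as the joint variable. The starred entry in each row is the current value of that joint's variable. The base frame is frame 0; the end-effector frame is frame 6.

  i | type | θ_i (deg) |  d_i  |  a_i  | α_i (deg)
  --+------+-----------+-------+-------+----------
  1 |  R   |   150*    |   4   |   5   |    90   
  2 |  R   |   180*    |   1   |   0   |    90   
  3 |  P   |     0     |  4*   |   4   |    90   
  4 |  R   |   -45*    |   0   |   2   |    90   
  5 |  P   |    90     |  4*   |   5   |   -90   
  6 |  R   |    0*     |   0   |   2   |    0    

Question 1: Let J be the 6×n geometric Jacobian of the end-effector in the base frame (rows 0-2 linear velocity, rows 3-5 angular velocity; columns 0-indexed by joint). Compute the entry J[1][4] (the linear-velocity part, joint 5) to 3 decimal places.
0.354

prismatic axis z_4 = (-0.6124,0.3536,-0.7071)
J_v[:, 4] = z_4; J_ω[:, 4] = (0,0,0)
entry J[1][4] = 0.3536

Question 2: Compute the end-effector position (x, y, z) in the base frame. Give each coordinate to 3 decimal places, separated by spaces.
after link 1: o_1 = (-4.3301, 2.5000, 4.0000)
after link 2: o_2 = (-3.8301, 3.3660, 4.0000)
after link 3: o_3 = (-0.3660, 1.3660, 8.0000)
after link 4: o_4 = (0.8587, 0.6589, 6.5858)
after link 5: o_5 = (-4.0908, -2.2570, 3.7574)
after link 6: o_6 = (-5.0908, -3.9890, 3.7574)

-5.091 -3.989 3.757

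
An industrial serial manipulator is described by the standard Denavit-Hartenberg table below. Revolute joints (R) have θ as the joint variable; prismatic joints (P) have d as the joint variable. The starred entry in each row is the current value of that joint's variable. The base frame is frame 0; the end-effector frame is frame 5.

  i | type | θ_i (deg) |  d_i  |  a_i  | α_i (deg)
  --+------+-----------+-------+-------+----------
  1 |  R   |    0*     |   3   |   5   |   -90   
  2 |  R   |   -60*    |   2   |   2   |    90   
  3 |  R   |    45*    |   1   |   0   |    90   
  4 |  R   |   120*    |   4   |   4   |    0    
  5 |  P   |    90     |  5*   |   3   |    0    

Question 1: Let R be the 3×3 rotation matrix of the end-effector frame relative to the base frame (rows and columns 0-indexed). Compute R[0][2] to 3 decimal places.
End-effector z-axis (col 2 of R) = (0.3536,-0.7071,0.6124)
R[0][2] = 0.3536

0.354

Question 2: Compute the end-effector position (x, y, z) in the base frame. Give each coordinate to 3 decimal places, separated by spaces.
4.989 -7.615 8.910

after link 1: o_1 = (5.0000, 0.0000, 3.0000)
after link 2: o_2 = (6.0000, 2.0000, 4.7321)
after link 3: o_3 = (5.1340, 2.0000, 5.2321)
after link 4: o_4 = (2.8411, -2.2426, 8.1888)
after link 5: o_5 = (4.9893, -7.6153, 8.9097)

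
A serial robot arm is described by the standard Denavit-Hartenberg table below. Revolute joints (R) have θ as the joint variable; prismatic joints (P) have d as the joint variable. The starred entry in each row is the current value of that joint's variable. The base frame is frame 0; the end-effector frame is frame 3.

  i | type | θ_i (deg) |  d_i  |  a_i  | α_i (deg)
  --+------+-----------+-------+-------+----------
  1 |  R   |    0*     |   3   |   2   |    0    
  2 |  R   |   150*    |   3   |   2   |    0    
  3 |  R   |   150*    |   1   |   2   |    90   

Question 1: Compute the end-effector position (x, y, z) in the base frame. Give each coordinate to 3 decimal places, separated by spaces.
after link 1: o_1 = (2.0000, 0.0000, 3.0000)
after link 2: o_2 = (0.2679, 1.0000, 6.0000)
after link 3: o_3 = (1.2679, -0.7321, 7.0000)

1.268 -0.732 7.000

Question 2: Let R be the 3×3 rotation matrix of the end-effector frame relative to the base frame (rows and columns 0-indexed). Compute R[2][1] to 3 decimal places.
End-effector y-axis (col 1 of R) = (0.0000,0.0000,1.0000)
R[2][1] = 1.0000

1.000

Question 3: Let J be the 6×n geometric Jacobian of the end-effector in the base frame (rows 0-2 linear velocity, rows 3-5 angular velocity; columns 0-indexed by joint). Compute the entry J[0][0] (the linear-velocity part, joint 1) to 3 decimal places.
0.732

axis z_0 = ẑ; lever o_n−o_0 = (1.2679,-0.7321,7.0000)
cross product → J_v[:, 0] = (0.7321,1.2679,-0.0000)
J_ω[:, 0] = z_0
entry J[0][0] = 0.7321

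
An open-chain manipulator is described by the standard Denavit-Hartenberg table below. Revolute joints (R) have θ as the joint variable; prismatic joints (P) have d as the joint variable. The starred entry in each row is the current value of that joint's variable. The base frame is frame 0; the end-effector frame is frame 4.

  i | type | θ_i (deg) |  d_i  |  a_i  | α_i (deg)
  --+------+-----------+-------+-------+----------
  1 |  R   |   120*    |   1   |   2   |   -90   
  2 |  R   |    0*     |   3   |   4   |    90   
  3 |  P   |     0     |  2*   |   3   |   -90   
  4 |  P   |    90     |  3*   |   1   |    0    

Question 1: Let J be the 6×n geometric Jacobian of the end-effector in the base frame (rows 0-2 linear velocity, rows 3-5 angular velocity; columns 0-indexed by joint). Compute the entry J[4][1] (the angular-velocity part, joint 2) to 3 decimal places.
axis z_1 = (-0.8660,-0.5000,0.0000); lever o_n−o_1 = (-8.6962,3.0622,1.0000)
cross product → J_v[:, 1] = (-0.5000,0.8660,-7.0000)
J_ω[:, 1] = z_1
entry J[4][1] = -0.5000

-0.500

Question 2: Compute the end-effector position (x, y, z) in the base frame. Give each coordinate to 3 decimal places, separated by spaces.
after link 1: o_1 = (-1.0000, 1.7321, 1.0000)
after link 2: o_2 = (-5.5981, 3.6962, 1.0000)
after link 3: o_3 = (-7.0981, 6.2942, 3.0000)
after link 4: o_4 = (-9.6962, 4.7942, 2.0000)

-9.696 4.794 2.000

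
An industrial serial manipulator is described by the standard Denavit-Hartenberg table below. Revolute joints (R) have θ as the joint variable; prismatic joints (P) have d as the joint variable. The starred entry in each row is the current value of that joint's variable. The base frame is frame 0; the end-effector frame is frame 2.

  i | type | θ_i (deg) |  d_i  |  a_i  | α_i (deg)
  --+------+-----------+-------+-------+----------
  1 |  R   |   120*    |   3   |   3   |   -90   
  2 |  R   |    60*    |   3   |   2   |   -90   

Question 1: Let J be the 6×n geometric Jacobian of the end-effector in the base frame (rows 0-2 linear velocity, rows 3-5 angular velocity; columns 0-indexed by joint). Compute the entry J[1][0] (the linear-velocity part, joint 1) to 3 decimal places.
axis z_0 = ẑ; lever o_n−o_0 = (-4.5981,1.9641,1.2679)
cross product → J_v[:, 0] = (-1.9641,-4.5981,0.0000)
J_ω[:, 0] = z_0
entry J[1][0] = -4.5981

-4.598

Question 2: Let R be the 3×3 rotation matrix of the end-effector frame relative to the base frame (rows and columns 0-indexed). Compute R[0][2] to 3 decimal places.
0.433

End-effector z-axis (col 2 of R) = (0.4330,-0.7500,-0.5000)
R[0][2] = 0.4330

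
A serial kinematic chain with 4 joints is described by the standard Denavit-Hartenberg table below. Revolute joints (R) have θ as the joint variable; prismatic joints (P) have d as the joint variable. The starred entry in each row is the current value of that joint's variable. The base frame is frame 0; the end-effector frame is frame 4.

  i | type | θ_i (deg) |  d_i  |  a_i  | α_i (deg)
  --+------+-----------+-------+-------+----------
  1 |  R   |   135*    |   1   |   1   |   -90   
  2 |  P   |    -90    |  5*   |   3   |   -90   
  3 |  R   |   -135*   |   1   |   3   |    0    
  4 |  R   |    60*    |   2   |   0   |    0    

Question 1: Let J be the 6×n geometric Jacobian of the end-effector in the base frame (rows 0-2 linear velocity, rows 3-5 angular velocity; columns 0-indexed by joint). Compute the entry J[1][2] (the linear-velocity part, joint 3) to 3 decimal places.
axis z_2 = (-0.7071,0.7071,-0.0000); lever o_n−o_2 = (-3.6213,0.6213,-2.1213)
cross product → J_v[:, 2] = (-1.5000,-1.5000,2.1213)
J_ω[:, 2] = z_2
entry J[1][2] = -1.5000

-1.500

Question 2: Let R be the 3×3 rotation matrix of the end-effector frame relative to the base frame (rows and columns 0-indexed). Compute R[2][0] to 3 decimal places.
0.259

End-effector x-axis (col 0 of R) = (-0.6830,-0.6830,0.2588)
R[2][0] = 0.2588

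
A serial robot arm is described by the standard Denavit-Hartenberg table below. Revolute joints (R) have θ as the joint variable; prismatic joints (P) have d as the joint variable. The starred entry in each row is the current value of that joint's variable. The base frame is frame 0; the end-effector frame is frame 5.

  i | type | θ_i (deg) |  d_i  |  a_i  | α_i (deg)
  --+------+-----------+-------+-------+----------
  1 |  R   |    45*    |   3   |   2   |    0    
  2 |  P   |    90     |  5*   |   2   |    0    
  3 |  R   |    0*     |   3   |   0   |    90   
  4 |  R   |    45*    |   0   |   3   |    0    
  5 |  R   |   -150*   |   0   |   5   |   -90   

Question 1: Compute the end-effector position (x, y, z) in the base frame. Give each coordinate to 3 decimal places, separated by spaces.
after link 1: o_1 = (1.4142, 1.4142, 3.0000)
after link 2: o_2 = (0.0000, 2.8284, 8.0000)
after link 3: o_3 = (0.0000, 2.8284, 11.0000)
after link 4: o_4 = (-1.5000, 4.3284, 13.1213)
after link 5: o_5 = (-0.5849, 3.4134, 8.2917)

-0.585 3.413 8.292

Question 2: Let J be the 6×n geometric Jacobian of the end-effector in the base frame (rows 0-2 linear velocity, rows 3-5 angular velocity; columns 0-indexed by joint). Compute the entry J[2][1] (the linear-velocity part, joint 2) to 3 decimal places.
prismatic axis z_1 = (0.0000,0.0000,1.0000)
J_v[:, 1] = z_1; J_ω[:, 1] = (0,0,0)
entry J[2][1] = 1.0000

1.000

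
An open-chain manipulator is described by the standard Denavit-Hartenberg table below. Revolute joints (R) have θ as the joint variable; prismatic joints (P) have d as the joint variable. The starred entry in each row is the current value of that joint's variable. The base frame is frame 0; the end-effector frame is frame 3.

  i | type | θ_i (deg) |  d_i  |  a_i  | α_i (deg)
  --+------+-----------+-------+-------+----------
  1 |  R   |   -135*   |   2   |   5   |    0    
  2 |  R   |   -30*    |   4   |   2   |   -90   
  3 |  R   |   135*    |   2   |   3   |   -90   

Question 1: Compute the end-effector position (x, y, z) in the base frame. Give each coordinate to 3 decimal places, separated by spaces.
-2.901 -5.436 3.879

after link 1: o_1 = (-3.5355, -3.5355, 2.0000)
after link 2: o_2 = (-5.4674, -4.0532, 6.0000)
after link 3: o_3 = (-2.9007, -5.4360, 3.8787)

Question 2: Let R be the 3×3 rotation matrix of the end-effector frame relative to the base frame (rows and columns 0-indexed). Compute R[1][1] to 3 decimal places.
0.966

End-effector y-axis (col 1 of R) = (-0.2588,0.9659,-0.0000)
R[1][1] = 0.9659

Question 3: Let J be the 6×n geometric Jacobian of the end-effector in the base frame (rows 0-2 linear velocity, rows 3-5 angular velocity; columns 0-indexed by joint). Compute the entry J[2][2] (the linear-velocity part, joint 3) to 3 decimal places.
2.121

axis z_2 = (0.2588,-0.9659,0.0000); lever o_n−o_2 = (2.5667,-1.3828,-2.1213)
cross product → J_v[:, 2] = (2.0490,0.5490,2.1213)
J_ω[:, 2] = z_2
entry J[2][2] = 2.1213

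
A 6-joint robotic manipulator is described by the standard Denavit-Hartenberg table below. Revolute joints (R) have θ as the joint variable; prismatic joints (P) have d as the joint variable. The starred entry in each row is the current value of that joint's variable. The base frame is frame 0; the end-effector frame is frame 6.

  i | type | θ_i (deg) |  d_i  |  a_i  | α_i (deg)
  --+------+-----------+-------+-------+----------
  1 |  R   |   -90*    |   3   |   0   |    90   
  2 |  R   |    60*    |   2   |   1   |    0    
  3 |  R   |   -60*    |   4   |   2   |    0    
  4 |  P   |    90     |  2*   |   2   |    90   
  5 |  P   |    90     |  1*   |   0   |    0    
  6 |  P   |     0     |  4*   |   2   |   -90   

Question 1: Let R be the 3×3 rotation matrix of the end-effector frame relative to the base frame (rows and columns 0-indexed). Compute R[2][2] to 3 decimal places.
End-effector z-axis (col 2 of R) = (-0.0000,0.0000,-1.0000)
R[2][2] = -1.0000

-1.000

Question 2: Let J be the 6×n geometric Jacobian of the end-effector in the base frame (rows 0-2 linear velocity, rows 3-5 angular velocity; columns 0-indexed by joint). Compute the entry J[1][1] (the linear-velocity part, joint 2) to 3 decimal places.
2.866

axis z_1 = (-1.0000,-0.0000,0.0000); lever o_n−o_1 = (-10.0000,-7.5000,2.8660)
cross product → J_v[:, 1] = (0.0000,2.8660,7.5000)
J_ω[:, 1] = z_1
entry J[1][1] = 2.8660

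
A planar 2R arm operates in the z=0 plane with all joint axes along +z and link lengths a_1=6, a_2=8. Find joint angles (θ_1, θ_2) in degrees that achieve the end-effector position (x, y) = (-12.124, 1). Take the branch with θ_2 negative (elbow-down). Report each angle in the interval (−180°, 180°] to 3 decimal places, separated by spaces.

-149.997 -60.006

cos θ_2 = (147.9914−6²−8²)/(2·6·8) = 0.4999; θ_2 = -60.0059° (elbow-down)
β = atan2(1.0000,-12.1240) = 175.2849°; ψ = atan2(-6.9286,9.9993) = -34.7185°
θ_1 = β − ψ = 210.0034°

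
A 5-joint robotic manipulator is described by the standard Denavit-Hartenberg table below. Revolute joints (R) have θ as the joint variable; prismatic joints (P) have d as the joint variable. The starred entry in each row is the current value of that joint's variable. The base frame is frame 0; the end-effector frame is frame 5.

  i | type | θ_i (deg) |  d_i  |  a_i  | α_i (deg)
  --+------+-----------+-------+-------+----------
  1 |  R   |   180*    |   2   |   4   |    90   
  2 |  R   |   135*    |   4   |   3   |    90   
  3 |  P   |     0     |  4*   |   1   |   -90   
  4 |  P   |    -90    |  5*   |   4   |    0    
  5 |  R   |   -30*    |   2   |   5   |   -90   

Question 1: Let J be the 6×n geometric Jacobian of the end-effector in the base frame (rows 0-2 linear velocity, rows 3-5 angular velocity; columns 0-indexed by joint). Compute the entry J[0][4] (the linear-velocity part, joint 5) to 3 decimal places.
1.294

axis z_4 = (0.0000,1.0000,0.0000); lever o_n−o_4 = (-4.8296,2.0000,1.2941)
cross product → J_v[:, 4] = (1.2941,-0.0000,4.8296)
J_ω[:, 4] = z_4
entry J[0][4] = 1.2941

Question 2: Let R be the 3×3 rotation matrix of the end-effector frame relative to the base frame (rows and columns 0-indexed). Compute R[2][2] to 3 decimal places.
0.966

End-effector z-axis (col 2 of R) = (0.2588,-0.0000,0.9659)
R[2][2] = 0.9659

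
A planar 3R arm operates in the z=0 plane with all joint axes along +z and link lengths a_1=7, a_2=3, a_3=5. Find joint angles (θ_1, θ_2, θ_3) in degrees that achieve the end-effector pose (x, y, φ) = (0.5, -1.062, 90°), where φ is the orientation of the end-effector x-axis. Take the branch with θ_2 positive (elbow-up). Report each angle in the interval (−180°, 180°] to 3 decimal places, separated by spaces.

-110.570 120.003 80.566

wrist centre = target − a_3·(cos φ, sin φ) = (0.5000, -6.0620)
cos θ_2 = (36.9978−7²−3²)/(2·7·3) = -0.5001; θ_2 = 120.0034° (elbow-up)
β = atan2(-6.0620,0.5000) = -85.2849°; ψ = atan2(2.5980,5.4998) = 25.2849°
θ_1 = β − ψ = -110.5697°
θ_3 = φ − θ_1 − θ_2 = 80.5663° (wrapped to (-180°,180°])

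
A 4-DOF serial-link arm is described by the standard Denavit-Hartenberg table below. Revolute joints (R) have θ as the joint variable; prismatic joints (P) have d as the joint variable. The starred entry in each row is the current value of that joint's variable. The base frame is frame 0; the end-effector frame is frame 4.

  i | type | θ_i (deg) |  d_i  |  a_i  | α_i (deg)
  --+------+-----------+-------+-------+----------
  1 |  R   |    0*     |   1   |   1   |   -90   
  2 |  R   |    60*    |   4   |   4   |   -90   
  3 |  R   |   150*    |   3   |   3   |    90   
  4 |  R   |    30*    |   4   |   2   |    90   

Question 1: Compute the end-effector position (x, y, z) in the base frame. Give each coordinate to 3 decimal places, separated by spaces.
after link 1: o_1 = (1.0000, 0.0000, 1.0000)
after link 2: o_2 = (3.0000, 4.0000, -2.4641)
after link 3: o_3 = (-0.8971, 2.5000, -1.7141)
after link 4: o_4 = (-1.5131, -1.8301, -2.6471)

-1.513 -1.830 -2.647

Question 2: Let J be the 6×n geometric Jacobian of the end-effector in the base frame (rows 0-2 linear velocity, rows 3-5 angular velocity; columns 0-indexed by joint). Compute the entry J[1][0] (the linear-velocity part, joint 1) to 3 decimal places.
-1.513

axis z_0 = ẑ; lever o_n−o_0 = (-1.5131,-1.8301,-2.6471)
cross product → J_v[:, 0] = (1.8301,-1.5131,0.0000)
J_ω[:, 0] = z_0
entry J[1][0] = -1.5131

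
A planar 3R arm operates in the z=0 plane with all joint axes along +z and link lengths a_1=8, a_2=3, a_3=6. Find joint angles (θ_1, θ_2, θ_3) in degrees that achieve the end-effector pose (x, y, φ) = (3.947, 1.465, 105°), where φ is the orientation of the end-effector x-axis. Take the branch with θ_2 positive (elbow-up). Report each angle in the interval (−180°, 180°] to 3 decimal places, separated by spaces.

wrist centre = target − a_3·(cos φ, sin φ) = (5.4999, -4.3306)
cos θ_2 = (49.0028−8²−3²)/(2·8·3) = -0.4999; θ_2 = 119.9962° (elbow-up)
β = atan2(-4.3306,5.4999) = -38.2164°; ψ = atan2(2.5982,6.5002) = 21.7870°
θ_1 = β − ψ = -60.0034°
θ_3 = φ − θ_1 − θ_2 = 45.0072° (wrapped to (-180°,180°])

-60.003 119.996 45.007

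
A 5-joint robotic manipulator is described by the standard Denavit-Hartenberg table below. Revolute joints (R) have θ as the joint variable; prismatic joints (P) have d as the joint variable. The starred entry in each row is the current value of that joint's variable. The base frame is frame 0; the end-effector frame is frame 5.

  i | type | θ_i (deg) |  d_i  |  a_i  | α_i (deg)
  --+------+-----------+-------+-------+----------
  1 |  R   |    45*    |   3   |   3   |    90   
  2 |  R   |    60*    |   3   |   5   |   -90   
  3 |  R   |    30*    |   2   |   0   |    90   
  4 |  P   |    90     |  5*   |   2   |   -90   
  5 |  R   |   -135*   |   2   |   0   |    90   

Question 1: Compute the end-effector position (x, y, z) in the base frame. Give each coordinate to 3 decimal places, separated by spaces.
after link 1: o_1 = (2.1213, 2.1213, 3.0000)
after link 2: o_2 = (6.0104, 1.7678, 7.3301)
after link 3: o_3 = (4.7857, 0.5430, 8.3301)
after link 4: o_4 = (7.5067, -2.8597, 11.4952)
after link 5: o_5 = (7.6014, -4.1792, 9.9952)

7.601 -4.179 9.995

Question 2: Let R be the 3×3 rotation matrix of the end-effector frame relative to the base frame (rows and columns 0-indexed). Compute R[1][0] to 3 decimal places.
0.125

End-effector x-axis (col 0 of R) = (0.9910,0.1250,-0.0474)
R[1][0] = 0.1250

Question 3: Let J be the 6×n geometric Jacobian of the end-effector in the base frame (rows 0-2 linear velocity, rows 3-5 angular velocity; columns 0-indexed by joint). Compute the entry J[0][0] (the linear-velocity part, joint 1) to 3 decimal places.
axis z_0 = ẑ; lever o_n−o_0 = (7.6014,-4.1792,9.9952)
cross product → J_v[:, 0] = (4.1792,7.6014,-0.0000)
J_ω[:, 0] = z_0
entry J[0][0] = 4.1792

4.179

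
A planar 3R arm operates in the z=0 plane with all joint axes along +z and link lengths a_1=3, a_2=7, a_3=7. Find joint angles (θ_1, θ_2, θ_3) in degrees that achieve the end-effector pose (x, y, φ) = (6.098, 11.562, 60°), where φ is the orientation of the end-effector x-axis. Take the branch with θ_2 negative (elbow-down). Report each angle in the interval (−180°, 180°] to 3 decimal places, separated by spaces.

wrist centre = target − a_3·(cos φ, sin φ) = (2.5980, 5.4998)
cos θ_2 = (36.9976−3²−7²)/(2·3·7) = -0.5001; θ_2 = -120.0037° (elbow-down)
β = atan2(5.4998,2.5980) = 64.7149°; ψ = atan2(-6.0620,-0.5004) = -94.7189°
θ_1 = β − ψ = 159.4338°
θ_3 = φ − θ_1 − θ_2 = 20.5699° (wrapped to (-180°,180°])

159.434 -120.004 20.570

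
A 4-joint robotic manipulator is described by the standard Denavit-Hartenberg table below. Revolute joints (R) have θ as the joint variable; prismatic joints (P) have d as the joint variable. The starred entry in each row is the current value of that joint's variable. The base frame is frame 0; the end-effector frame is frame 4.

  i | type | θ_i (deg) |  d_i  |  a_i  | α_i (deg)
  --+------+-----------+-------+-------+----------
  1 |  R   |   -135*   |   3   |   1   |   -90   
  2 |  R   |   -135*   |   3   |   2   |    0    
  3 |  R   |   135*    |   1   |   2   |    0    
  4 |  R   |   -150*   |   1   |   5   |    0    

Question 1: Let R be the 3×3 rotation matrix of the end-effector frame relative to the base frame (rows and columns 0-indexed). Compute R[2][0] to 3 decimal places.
0.500

End-effector x-axis (col 0 of R) = (0.6124,0.6124,0.5000)
R[2][0] = 0.5000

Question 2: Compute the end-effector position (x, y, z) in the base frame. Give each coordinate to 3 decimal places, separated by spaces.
after link 1: o_1 = (-0.7071, -0.7071, 3.0000)
after link 2: o_2 = (2.4142, -1.8284, 4.4142)
after link 3: o_3 = (1.7071, -3.9497, 4.4142)
after link 4: o_4 = (5.4761, -1.5950, 6.9142)

5.476 -1.595 6.914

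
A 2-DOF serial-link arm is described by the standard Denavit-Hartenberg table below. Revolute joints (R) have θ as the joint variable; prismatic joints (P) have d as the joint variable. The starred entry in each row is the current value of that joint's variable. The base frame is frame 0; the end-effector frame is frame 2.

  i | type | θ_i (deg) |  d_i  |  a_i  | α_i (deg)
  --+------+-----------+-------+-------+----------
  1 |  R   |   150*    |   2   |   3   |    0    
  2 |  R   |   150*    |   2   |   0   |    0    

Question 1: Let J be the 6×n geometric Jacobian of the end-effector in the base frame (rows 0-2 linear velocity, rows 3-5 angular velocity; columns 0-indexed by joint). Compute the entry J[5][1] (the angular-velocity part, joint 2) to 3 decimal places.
axis z_1 = (0.0000,0.0000,1.0000); lever o_n−o_1 = (0.0000,0.0000,2.0000)
cross product → J_v[:, 1] = (0.0000,0.0000,0.0000)
J_ω[:, 1] = z_1
entry J[5][1] = 1.0000

1.000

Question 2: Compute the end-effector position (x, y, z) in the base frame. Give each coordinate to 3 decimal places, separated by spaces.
-2.598 1.500 4.000

after link 1: o_1 = (-2.5981, 1.5000, 2.0000)
after link 2: o_2 = (-2.5981, 1.5000, 4.0000)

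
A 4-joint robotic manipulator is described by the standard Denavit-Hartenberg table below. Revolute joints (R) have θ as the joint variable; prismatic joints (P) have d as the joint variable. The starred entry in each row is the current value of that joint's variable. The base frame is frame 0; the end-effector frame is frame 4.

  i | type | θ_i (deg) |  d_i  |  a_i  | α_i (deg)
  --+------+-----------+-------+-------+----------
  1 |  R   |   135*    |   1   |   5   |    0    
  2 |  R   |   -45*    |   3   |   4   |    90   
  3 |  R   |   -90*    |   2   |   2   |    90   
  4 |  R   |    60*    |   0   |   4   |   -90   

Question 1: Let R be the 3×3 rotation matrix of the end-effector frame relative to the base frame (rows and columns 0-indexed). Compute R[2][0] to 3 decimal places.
-0.500

End-effector x-axis (col 0 of R) = (0.8660,0.0000,-0.5000)
R[2][0] = -0.5000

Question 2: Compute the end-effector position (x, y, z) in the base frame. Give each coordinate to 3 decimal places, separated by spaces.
1.929 7.536 -0.000

after link 1: o_1 = (-3.5355, 3.5355, 1.0000)
after link 2: o_2 = (-3.5355, 7.5355, 4.0000)
after link 3: o_3 = (-1.5355, 7.5355, 2.0000)
after link 4: o_4 = (1.9286, 7.5355, -0.0000)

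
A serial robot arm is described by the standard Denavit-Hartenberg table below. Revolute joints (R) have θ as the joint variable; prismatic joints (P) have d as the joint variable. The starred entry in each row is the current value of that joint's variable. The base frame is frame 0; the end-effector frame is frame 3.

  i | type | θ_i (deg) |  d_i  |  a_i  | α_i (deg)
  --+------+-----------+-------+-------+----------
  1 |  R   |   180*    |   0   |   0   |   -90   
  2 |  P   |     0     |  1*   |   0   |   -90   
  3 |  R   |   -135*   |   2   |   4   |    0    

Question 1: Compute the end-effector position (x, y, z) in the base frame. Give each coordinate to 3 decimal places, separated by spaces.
2.828 -3.828 -2.000

after link 1: o_1 = (0.0000, 0.0000, 0.0000)
after link 2: o_2 = (-0.0000, -1.0000, 0.0000)
after link 3: o_3 = (2.8284, -3.8284, -2.0000)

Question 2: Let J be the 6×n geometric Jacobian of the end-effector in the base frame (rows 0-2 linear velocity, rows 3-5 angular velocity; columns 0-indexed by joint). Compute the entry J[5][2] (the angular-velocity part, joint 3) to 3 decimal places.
-1.000

axis z_2 = (-0.0000,-0.0000,-1.0000); lever o_n−o_2 = (2.8284,-2.8284,-2.0000)
cross product → J_v[:, 2] = (-2.8284,-2.8284,0.0000)
J_ω[:, 2] = z_2
entry J[5][2] = -1.0000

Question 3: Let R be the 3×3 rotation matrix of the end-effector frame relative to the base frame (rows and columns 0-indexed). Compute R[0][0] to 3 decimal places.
0.707

End-effector x-axis (col 0 of R) = (0.7071,-0.7071,0.0000)
R[0][0] = 0.7071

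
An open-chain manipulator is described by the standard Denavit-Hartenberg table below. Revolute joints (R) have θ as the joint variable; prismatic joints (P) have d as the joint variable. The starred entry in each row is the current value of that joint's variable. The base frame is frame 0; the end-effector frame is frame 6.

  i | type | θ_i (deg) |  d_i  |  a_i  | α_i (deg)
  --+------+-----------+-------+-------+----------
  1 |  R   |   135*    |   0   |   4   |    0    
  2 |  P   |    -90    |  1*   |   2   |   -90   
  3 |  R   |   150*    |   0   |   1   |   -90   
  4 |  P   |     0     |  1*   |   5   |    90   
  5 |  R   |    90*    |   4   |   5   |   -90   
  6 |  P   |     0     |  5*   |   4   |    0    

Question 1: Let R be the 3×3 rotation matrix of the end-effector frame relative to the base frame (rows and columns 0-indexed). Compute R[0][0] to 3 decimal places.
-0.354

End-effector x-axis (col 0 of R) = (-0.3536,-0.3536,0.8660)
R[0][0] = -0.3536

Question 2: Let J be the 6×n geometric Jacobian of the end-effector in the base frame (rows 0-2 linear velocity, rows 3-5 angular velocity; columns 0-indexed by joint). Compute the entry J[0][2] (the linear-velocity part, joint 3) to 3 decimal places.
axis z_2 = (-0.7071,0.7071,0.0000); lever o_n−o_2 = (-6.9763,-1.3195,8.1603)
cross product → J_v[:, 2] = (5.7702,5.7702,5.8660)
J_ω[:, 2] = z_2
entry J[0][2] = 5.7702

5.770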